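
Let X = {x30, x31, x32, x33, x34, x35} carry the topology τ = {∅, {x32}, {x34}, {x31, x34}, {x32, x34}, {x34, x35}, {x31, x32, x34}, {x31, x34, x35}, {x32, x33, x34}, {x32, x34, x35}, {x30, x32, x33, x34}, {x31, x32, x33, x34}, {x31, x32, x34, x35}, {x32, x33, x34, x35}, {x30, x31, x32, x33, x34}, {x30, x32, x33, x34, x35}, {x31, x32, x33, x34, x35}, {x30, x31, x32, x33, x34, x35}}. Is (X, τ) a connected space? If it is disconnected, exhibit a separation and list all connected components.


(X, τ) is connected.

Find clopen sets (U ∈ τ with X ∖ U ∈ τ):
  U = ∅, X ∖ U = {x30, x31, x32, x33, x34, x35} — both open, so U is clopen.
  U = {x30, x31, x32, x33, x34, x35}, X ∖ U = ∅ — both open, so U is clopen.
Only trivial clopens (∅ and X) exist, so (X, τ) is connected.
Compute connected components by grouping points that agree on all clopens:
  component: {x30, x31, x32, x33, x34, x35}


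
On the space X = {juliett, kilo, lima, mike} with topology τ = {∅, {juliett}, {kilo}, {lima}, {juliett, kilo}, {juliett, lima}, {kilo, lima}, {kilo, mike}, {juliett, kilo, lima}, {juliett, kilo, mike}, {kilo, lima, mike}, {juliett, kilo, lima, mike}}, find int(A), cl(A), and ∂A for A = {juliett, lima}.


int(A) = {juliett, lima}, cl(A) = {juliett, lima}, ∂A = ∅.

Closed sets in (X, τ) are complements of opens:
  closed(X, τ) = {∅, {juliett}, {lima}, {mike}, {juliett, lima}, {juliett, mike}, {kilo, mike}, {lima, mike}, {juliett, kilo, mike}, {juliett, lima, mike}, {kilo, lima, mike}, {juliett, kilo, lima, mike}}.
int(A) = ⋃ {U ∈ τ : U ⊆ A}. Opens contained in A: ∅, {juliett}, {lima}, {juliett, lima}.
Taking the union of these: int(A) = {juliett, lima}.
cl(A) = ⋂ {C closed : A ⊆ C}. Closed sets containing A: {juliett, lima}, {juliett, lima, mike}, {juliett, kilo, lima, mike}.
Intersecting these: cl(A) = {juliett, lima}.
∂A = cl(A) ∖ int(A) = {juliett, lima} ∖ {juliett, lima} = ∅.


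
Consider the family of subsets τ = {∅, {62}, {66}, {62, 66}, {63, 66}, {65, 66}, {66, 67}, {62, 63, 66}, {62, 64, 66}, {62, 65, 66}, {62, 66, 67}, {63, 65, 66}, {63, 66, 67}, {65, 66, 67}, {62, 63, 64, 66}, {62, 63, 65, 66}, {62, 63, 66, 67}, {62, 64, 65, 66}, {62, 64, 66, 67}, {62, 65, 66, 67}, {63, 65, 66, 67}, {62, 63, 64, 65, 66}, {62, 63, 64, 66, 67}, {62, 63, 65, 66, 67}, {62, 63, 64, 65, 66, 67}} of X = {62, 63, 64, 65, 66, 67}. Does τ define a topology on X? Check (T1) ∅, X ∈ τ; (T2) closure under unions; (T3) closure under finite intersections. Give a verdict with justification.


τ is NOT a topology on X.

Axiom (T1): ∅ ∈ τ? Yes; X ∈ τ? Yes.
Axiom (T2/T3): check pairwise unions and intersections of members of τ.
Counterexample for (T2): {65, 66} ∪ {62, 64, 66, 67} = {62, 64, 65, 66, 67} ∉ τ. Therefore τ is NOT a topology.


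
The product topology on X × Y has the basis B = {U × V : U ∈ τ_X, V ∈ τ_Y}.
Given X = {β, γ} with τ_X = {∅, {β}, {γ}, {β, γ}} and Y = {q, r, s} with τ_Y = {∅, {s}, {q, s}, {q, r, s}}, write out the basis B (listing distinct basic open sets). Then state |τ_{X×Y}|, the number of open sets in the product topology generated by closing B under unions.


Basis B = {∅ × ∅, {β} × {s}, {γ} × {s}, {β} × {q, s}, {β, γ} × {s}, {γ} × {q, s}, {β} × {q, r, s}, {γ} × {q, r, s}, {β, γ} × {q, s}, {β, γ} × {q, r, s}}; |τ_{X×Y}| = 16.

Enumerate products U × V with U ∈ τ_X, V ∈ τ_Y (deduplicated):
  ∅ × ∅ = {} (∅)
  {β} × {s} = {(β,s)}
  {γ} × {s} = {(γ,s)}
  {β} × {q, s} = {(β,q), (β,s)}
  {β, γ} × {s} = {(β,s), (γ,s)}
  {γ} × {q, s} = {(γ,q), (γ,s)}
  {β} × {q, r, s} = {(β,q), (β,r), (β,s)}
  {γ} × {q, r, s} = {(γ,q), (γ,r), (γ,s)}
  {β, γ} × {q, s} = {(β,q), (β,s), (γ,q), (γ,s)}
  {β, γ} × {q, r, s} = {(β,q), (β,r), (β,s), (γ,q), (γ,r), (γ,s)}
These 10 distinct sets form the basis B.
Close under arbitrary unions to get τ_{X×Y}; counting gives |τ_{X×Y}| = 16.


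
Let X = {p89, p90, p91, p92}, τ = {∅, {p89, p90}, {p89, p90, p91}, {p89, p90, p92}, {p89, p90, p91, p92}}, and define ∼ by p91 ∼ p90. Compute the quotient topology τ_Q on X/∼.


X/∼ = {[p89], [p90=p91], [p92]}; |τ_Q| = 3.

Equivalence classes: [p89], [p90=p91], [p92].
Quotient map π: X → X/∼ sends p89 ↦ [p89], p90 ↦ [p90=p91], p91 ↦ [p90=p91], p92 ↦ [p92].
For each subset V ⊆ X/∼, compute π^{-1}(V) ⊆ X and check whether π^{-1}(V) ∈ τ. V is open in τ_Q iff π^{-1}(V) ∈ τ.
  V = {}: π^{-1}(V) = ∅ ∈ τ ✓.
  V = {[p89]}: π^{-1}(V) = {p89} ∉ τ ✗.
  V = {[p90=p91]}: π^{-1}(V) = {p90, p91} ∉ τ ✗.
  V = {[p89], [p90=p91]}: π^{-1}(V) = {p89, p90, p91} ∈ τ ✓.
  V = {[p92]}: π^{-1}(V) = {p92} ∉ τ ✗.
  V = {[p89], [p92]}: π^{-1}(V) = {p89, p92} ∉ τ ✗.
  V = {[p90=p91], [p92]}: π^{-1}(V) = {p90, p91, p92} ∉ τ ✗.
  V = {[p89], [p90=p91], [p92]}: π^{-1}(V) = {p89, p90, p91, p92} ∈ τ ✓.
Open sets in the quotient: τ_Q = {{}, {[p89], [p90=p91]}, {[p89], [p90=p91], [p92]}} (3 elements).


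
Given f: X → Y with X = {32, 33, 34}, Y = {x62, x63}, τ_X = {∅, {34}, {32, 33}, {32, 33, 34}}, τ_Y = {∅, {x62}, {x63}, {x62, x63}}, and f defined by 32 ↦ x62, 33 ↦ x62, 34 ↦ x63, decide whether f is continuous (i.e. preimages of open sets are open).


f IS continuous.

Compute f^{-1}(U) for each U ∈ τ_Y:
  U = ∅: f^{-1}(U) = ∅ ∈ τ_X ✓.
  U = {x62}: f^{-1}(U) = {32, 33} ∈ τ_X ✓.
  U = {x63}: f^{-1}(U) = {34} ∈ τ_X ✓.
  U = {x62, x63}: f^{-1}(U) = {32, 33, 34} ∈ τ_X ✓.
Every preimage lies in τ_X, so f IS continuous.


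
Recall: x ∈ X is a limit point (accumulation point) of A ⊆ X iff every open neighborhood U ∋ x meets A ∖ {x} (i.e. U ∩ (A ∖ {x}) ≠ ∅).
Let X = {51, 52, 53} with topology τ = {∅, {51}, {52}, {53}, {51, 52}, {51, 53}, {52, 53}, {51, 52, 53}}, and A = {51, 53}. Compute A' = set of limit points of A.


A' = ∅

For each x ∈ X, list the open sets U ∈ τ with x ∈ U, then check whether U ∩ (A ∖ {x}) ≠ ∅ for every such U.
  x = 51: open {51} ∋ x has {51} ∩ (A ∖ {51}) = ∅, so x is NOT a limit point.
  x = 52: open {52} ∋ x has {52} ∩ (A ∖ {52}) = ∅, so x is NOT a limit point.
  x = 53: open {53} ∋ x has {53} ∩ (A ∖ {53}) = ∅, so x is NOT a limit point.
Collecting: A' = ∅.


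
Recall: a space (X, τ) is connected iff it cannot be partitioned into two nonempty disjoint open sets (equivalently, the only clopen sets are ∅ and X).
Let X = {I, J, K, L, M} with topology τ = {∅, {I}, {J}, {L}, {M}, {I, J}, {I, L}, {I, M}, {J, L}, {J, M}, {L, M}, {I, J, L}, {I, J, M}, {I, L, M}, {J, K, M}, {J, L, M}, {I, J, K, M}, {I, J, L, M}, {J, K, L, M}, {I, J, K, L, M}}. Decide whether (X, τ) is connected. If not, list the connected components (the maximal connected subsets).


(X, τ) is disconnected; components = [{I}, {L}, {J, K, M}].

Find clopen sets (U ∈ τ with X ∖ U ∈ τ):
  U = ∅, X ∖ U = {I, J, K, L, M} — both open, so U is clopen.
  U = {I}, X ∖ U = {J, K, L, M} — both open, so U is clopen.
  U = {L}, X ∖ U = {I, J, K, M} — both open, so U is clopen.
  U = {I, L}, X ∖ U = {J, K, M} — both open, so U is clopen.
  U = {J, K, M}, X ∖ U = {I, L} — both open, so U is clopen.
  U = {I, J, K, M}, X ∖ U = {L} — both open, so U is clopen.
  U = {J, K, L, M}, X ∖ U = {I} — both open, so U is clopen.
  U = {I, J, K, L, M}, X ∖ U = ∅ — both open, so U is clopen.
Nontrivial clopen(s) exist: e.g. {J, K, M}. So (X, τ) is disconnected.
Compute connected components by grouping points that agree on all clopens:
  component: {I}
  component: {L}
  component: {J, K, M}


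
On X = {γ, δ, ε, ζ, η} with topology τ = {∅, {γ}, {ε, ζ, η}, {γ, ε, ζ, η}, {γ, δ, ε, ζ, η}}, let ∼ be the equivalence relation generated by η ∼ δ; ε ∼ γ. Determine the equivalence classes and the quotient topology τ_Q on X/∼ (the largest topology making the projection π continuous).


X/∼ = {[γ=ε], [δ=η], [ζ]}; |τ_Q| = 2.

Equivalence classes: [γ=ε], [δ=η], [ζ].
Quotient map π: X → X/∼ sends γ ↦ [γ=ε], δ ↦ [δ=η], ε ↦ [γ=ε], ζ ↦ [ζ], η ↦ [δ=η].
For each subset V ⊆ X/∼, compute π^{-1}(V) ⊆ X and check whether π^{-1}(V) ∈ τ. V is open in τ_Q iff π^{-1}(V) ∈ τ.
  V = {}: π^{-1}(V) = ∅ ∈ τ ✓.
  V = {[γ=ε]}: π^{-1}(V) = {γ, ε} ∉ τ ✗.
  V = {[δ=η]}: π^{-1}(V) = {δ, η} ∉ τ ✗.
  V = {[γ=ε], [δ=η]}: π^{-1}(V) = {γ, δ, ε, η} ∉ τ ✗.
  V = {[ζ]}: π^{-1}(V) = {ζ} ∉ τ ✗.
  V = {[γ=ε], [ζ]}: π^{-1}(V) = {γ, ε, ζ} ∉ τ ✗.
  V = {[δ=η], [ζ]}: π^{-1}(V) = {δ, ζ, η} ∉ τ ✗.
  V = {[γ=ε], [δ=η], [ζ]}: π^{-1}(V) = {γ, δ, ε, ζ, η} ∈ τ ✓.
Open sets in the quotient: τ_Q = {{}, {[γ=ε], [δ=η], [ζ]}} (2 elements).


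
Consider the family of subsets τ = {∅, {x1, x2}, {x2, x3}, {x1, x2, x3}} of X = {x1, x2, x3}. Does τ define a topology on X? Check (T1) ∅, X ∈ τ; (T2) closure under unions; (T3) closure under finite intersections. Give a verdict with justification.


τ is NOT a topology on X.

Axiom (T1): ∅ ∈ τ? Yes; X ∈ τ? Yes.
Axiom (T2/T3): check pairwise unions and intersections of members of τ.
Counterexample for (T3): {x1, x2} ∩ {x2, x3} = {x2} ∉ τ. Therefore τ is NOT a topology.


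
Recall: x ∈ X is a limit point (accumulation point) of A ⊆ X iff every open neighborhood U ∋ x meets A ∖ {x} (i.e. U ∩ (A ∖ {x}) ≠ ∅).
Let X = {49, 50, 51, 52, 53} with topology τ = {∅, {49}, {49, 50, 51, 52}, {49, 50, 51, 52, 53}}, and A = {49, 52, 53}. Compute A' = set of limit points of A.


A' = {50, 51, 52, 53}

For each x ∈ X, list the open sets U ∈ τ with x ∈ U, then check whether U ∩ (A ∖ {x}) ≠ ∅ for every such U.
  x = 49: open {49} ∋ x has {49} ∩ (A ∖ {49}) = ∅, so x is NOT a limit point.
  x = 50: opens ∋ x are {49, 50, 51, 52}, {49, 50, 51, 52, 53}; each meets A ∖ {50}, so x IS a limit point.
  x = 51: opens ∋ x are {49, 50, 51, 52}, {49, 50, 51, 52, 53}; each meets A ∖ {51}, so x IS a limit point.
  x = 52: opens ∋ x are {49, 50, 51, 52}, {49, 50, 51, 52, 53}; each meets A ∖ {52}, so x IS a limit point.
  x = 53: opens ∋ x are {49, 50, 51, 52, 53}; each meets A ∖ {53}, so x IS a limit point.
Collecting: A' = {50, 51, 52, 53}.


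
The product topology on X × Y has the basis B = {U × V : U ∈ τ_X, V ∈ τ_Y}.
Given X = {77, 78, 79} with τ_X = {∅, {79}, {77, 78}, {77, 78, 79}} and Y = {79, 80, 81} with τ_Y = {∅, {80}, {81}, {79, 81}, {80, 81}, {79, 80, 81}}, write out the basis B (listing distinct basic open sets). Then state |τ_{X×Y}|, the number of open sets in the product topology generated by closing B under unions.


Basis B = {∅ × ∅, {79} × {80}, {79} × {81}, {77, 78} × {80}, {77, 78} × {81}, {79} × {79, 81}, {79} × {80, 81}, {77, 78, 79} × {80}, {77, 78, 79} × {81}, {79} × {79, 80, 81}, {77, 78} × {79, 81}, {77, 78} × {80, 81}, {77, 78} × {79, 80, 81}, {77, 78, 79} × {79, 81}, {77, 78, 79} × {80, 81}, {77, 78, 79} × {79, 80, 81}}; |τ_{X×Y}| = 36.

Enumerate products U × V with U ∈ τ_X, V ∈ τ_Y (deduplicated):
  ∅ × ∅ = {} (∅)
  {79} × {80} = {(79,80)}
  {79} × {81} = {(79,81)}
  {77, 78} × {80} = {(77,80), (78,80)}
  {77, 78} × {81} = {(77,81), (78,81)}
  {79} × {79, 81} = {(79,79), (79,81)}
  {79} × {80, 81} = {(79,80), (79,81)}
  {77, 78, 79} × {80} = {(77,80), (78,80), (79,80)}
  {77, 78, 79} × {81} = {(77,81), (78,81), (79,81)}
  {79} × {79, 80, 81} = {(79,79), (79,80), (79,81)}
  {77, 78} × {79, 81} = {(77,79), (77,81), (78,79), (78,81)}
  {77, 78} × {80, 81} = {(77,80), (77,81), (78,80), (78,81)}
  {77, 78} × {79, 80, 81} = {(77,79), (77,80), (77,81), (78,79), (78,80), (78,81)}
  {77, 78, 79} × {79, 81} = {(77,79), (77,81), (78,79), (78,81), (79,79), (79,81)}
  {77, 78, 79} × {80, 81} = {(77,80), (77,81), (78,80), (78,81), (79,80), (79,81)}
  {77, 78, 79} × {79, 80, 81} = {(77,79), (77,80), (77,81), (78,79), (78,80), (78,81), (79,79), (79,80), (79,81)}
These 16 distinct sets form the basis B.
Close under arbitrary unions to get τ_{X×Y}; counting gives |τ_{X×Y}| = 36.


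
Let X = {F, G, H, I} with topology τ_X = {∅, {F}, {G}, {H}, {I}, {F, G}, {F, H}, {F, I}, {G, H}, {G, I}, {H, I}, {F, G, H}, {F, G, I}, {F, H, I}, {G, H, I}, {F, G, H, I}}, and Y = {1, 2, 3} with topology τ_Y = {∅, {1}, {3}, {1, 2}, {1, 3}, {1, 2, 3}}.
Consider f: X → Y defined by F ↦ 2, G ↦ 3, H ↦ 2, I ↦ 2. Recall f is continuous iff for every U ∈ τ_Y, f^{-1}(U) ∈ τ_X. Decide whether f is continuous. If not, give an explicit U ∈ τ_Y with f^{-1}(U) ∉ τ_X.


f IS continuous.

Compute f^{-1}(U) for each U ∈ τ_Y:
  U = ∅: f^{-1}(U) = ∅ ∈ τ_X ✓.
  U = {1}: f^{-1}(U) = ∅ ∈ τ_X ✓.
  U = {3}: f^{-1}(U) = {G} ∈ τ_X ✓.
  U = {1, 2}: f^{-1}(U) = {F, H, I} ∈ τ_X ✓.
  U = {1, 3}: f^{-1}(U) = {G} ∈ τ_X ✓.
  U = {1, 2, 3}: f^{-1}(U) = {F, G, H, I} ∈ τ_X ✓.
Every preimage lies in τ_X, so f IS continuous.


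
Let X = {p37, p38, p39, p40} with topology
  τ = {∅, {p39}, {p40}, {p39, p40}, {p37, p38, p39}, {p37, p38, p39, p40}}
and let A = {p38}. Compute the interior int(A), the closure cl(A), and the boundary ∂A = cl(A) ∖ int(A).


int(A) = ∅, cl(A) = {p37, p38}, ∂A = {p37, p38}.

Closed sets in (X, τ) are complements of opens:
  closed(X, τ) = {∅, {p40}, {p37, p38}, {p37, p38, p39}, {p37, p38, p40}, {p37, p38, p39, p40}}.
int(A) = ⋃ {U ∈ τ : U ⊆ A}. Opens contained in A: ∅.
Taking the union of these: int(A) = ∅.
cl(A) = ⋂ {C closed : A ⊆ C}. Closed sets containing A: {p37, p38}, {p37, p38, p39}, {p37, p38, p40}, {p37, p38, p39, p40}.
Intersecting these: cl(A) = {p37, p38}.
∂A = cl(A) ∖ int(A) = {p37, p38} ∖ ∅ = {p37, p38}.


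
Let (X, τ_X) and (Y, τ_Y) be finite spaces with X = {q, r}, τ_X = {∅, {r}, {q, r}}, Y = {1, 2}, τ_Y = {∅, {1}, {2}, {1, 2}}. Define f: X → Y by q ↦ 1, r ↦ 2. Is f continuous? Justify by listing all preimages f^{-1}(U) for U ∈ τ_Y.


f is NOT continuous.

Compute f^{-1}(U) for each U ∈ τ_Y:
  U = ∅: f^{-1}(U) = ∅ ∈ τ_X ✓.
  U = {1}: f^{-1}(U) = {q} ∉ τ_X ✗.
  U = {2}: f^{-1}(U) = {r} ∈ τ_X ✓.
  U = {1, 2}: f^{-1}(U) = {q, r} ∈ τ_X ✓.
Found U = {1} with f^{-1}(U) = {q} not in τ_X. Therefore f is NOT continuous.


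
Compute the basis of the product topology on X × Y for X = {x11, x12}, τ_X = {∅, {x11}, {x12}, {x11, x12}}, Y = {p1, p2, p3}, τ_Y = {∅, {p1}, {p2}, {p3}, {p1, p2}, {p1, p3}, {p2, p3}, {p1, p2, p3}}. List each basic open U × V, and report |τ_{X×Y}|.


Basis B = {∅ × ∅, {x11} × {p1}, {x11} × {p2}, {x11} × {p3}, {x12} × {p1}, {x12} × {p2}, {x12} × {p3}, {x11} × {p1, p2}, {x11} × {p1, p3}, {x11, x12} × {p1}, {x11} × {p2, p3}, {x11, x12} × {p2}, {x11, x12} × {p3}, {x12} × {p1, p2}, {x12} × {p1, p3}, {x12} × {p2, p3}, {x11} × {p1, p2, p3}, {x12} × {p1, p2, p3}, {x11, x12} × {p1, p2}, {x11, x12} × {p1, p3}, {x11, x12} × {p2, p3}, {x11, x12} × {p1, p2, p3}}; |τ_{X×Y}| = 64.

Enumerate products U × V with U ∈ τ_X, V ∈ τ_Y (deduplicated):
  ∅ × ∅ = {} (∅)
  {x11} × {p1} = {(x11,p1)}
  {x11} × {p2} = {(x11,p2)}
  {x11} × {p3} = {(x11,p3)}
  {x12} × {p1} = {(x12,p1)}
  {x12} × {p2} = {(x12,p2)}
  {x12} × {p3} = {(x12,p3)}
  {x11} × {p1, p2} = {(x11,p1), (x11,p2)}
  {x11} × {p1, p3} = {(x11,p1), (x11,p3)}
  {x11, x12} × {p1} = {(x11,p1), (x12,p1)}
  {x11} × {p2, p3} = {(x11,p2), (x11,p3)}
  {x11, x12} × {p2} = {(x11,p2), (x12,p2)}
  {x11, x12} × {p3} = {(x11,p3), (x12,p3)}
  {x12} × {p1, p2} = {(x12,p1), (x12,p2)}
  {x12} × {p1, p3} = {(x12,p1), (x12,p3)}
  {x12} × {p2, p3} = {(x12,p2), (x12,p3)}
  {x11} × {p1, p2, p3} = {(x11,p1), (x11,p2), (x11,p3)}
  {x12} × {p1, p2, p3} = {(x12,p1), (x12,p2), (x12,p3)}
  {x11, x12} × {p1, p2} = {(x11,p1), (x11,p2), (x12,p1), (x12,p2)}
  {x11, x12} × {p1, p3} = {(x11,p1), (x11,p3), (x12,p1), (x12,p3)}
  {x11, x12} × {p2, p3} = {(x11,p2), (x11,p3), (x12,p2), (x12,p3)}
  {x11, x12} × {p1, p2, p3} = {(x11,p1), (x11,p2), (x11,p3), (x12,p1), (x12,p2), (x12,p3)}
These 22 distinct sets form the basis B.
Close under arbitrary unions to get τ_{X×Y}; counting gives |τ_{X×Y}| = 64.


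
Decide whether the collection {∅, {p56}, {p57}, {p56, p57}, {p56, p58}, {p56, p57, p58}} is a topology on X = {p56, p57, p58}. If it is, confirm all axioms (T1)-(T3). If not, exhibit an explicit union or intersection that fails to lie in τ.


τ IS a topology on X.

Axiom (T1): ∅ ∈ τ? Yes; X ∈ τ? Yes.
Axiom (T2/T3): check pairwise unions and intersections of members of τ.
All pairwise intersections and unions checked — each lies in τ. Therefore τ satisfies (T1), (T2), (T3): it IS a topology on X.


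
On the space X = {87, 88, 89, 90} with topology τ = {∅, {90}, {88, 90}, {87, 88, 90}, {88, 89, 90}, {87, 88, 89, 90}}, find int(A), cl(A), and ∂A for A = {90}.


int(A) = {90}, cl(A) = {87, 88, 89, 90}, ∂A = {87, 88, 89}.

Closed sets in (X, τ) are complements of opens:
  closed(X, τ) = {∅, {87}, {89}, {87, 89}, {87, 88, 89}, {87, 88, 89, 90}}.
int(A) = ⋃ {U ∈ τ : U ⊆ A}. Opens contained in A: ∅, {90}.
Taking the union of these: int(A) = {90}.
cl(A) = ⋂ {C closed : A ⊆ C}. Closed sets containing A: {87, 88, 89, 90}.
Intersecting these: cl(A) = {87, 88, 89, 90}.
∂A = cl(A) ∖ int(A) = {87, 88, 89, 90} ∖ {90} = {87, 88, 89}.


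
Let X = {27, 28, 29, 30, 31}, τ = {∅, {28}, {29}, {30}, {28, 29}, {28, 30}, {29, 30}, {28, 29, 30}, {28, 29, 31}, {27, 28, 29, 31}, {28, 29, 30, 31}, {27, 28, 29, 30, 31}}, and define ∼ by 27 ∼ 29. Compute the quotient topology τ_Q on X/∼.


X/∼ = {[27=29], [28], [30], [31]}; |τ_Q| = 6.

Equivalence classes: [27=29], [28], [30], [31].
Quotient map π: X → X/∼ sends 27 ↦ [27=29], 28 ↦ [28], 29 ↦ [27=29], 30 ↦ [30], 31 ↦ [31].
For each subset V ⊆ X/∼, compute π^{-1}(V) ⊆ X and check whether π^{-1}(V) ∈ τ. V is open in τ_Q iff π^{-1}(V) ∈ τ.
  V = {}: π^{-1}(V) = ∅ ∈ τ ✓.
  V = {[27=29]}: π^{-1}(V) = {27, 29} ∉ τ ✗.
  V = {[28]}: π^{-1}(V) = {28} ∈ τ ✓.
  V = {[27=29], [28]}: π^{-1}(V) = {27, 28, 29} ∉ τ ✗.
  V = {[30]}: π^{-1}(V) = {30} ∈ τ ✓.
  V = {[27=29], [30]}: π^{-1}(V) = {27, 29, 30} ∉ τ ✗.
  V = {[28], [30]}: π^{-1}(V) = {28, 30} ∈ τ ✓.
  V = {[27=29], [28], [30]}: π^{-1}(V) = {27, 28, 29, 30} ∉ τ ✗.
  V = {[31]}: π^{-1}(V) = {31} ∉ τ ✗.
  V = {[27=29], [31]}: π^{-1}(V) = {27, 29, 31} ∉ τ ✗.
  V = {[28], [31]}: π^{-1}(V) = {28, 31} ∉ τ ✗.
  V = {[27=29], [28], [31]}: π^{-1}(V) = {27, 28, 29, 31} ∈ τ ✓.
  V = {[30], [31]}: π^{-1}(V) = {30, 31} ∉ τ ✗.
  V = {[27=29], [30], [31]}: π^{-1}(V) = {27, 29, 30, 31} ∉ τ ✗.
  V = {[28], [30], [31]}: π^{-1}(V) = {28, 30, 31} ∉ τ ✗.
  V = {[27=29], [28], [30], [31]}: π^{-1}(V) = {27, 28, 29, 30, 31} ∈ τ ✓.
Open sets in the quotient: τ_Q = {{}, {[28]}, {[30]}, {[28], [30]}, {[27=29], [28], [31]}, {[27=29], [28], [30], [31]}} (6 elements).


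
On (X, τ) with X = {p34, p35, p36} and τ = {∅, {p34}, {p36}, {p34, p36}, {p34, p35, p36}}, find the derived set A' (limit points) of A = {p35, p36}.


A' = {p35}

For each x ∈ X, list the open sets U ∈ τ with x ∈ U, then check whether U ∩ (A ∖ {x}) ≠ ∅ for every such U.
  x = p34: open {p34} ∋ x has {p34} ∩ (A ∖ {p34}) = ∅, so x is NOT a limit point.
  x = p35: opens ∋ x are {p34, p35, p36}; each meets A ∖ {p35}, so x IS a limit point.
  x = p36: open {p36} ∋ x has {p36} ∩ (A ∖ {p36}) = ∅, so x is NOT a limit point.
Collecting: A' = {p35}.


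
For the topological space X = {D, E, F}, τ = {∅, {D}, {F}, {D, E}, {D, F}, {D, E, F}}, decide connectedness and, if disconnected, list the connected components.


(X, τ) is disconnected; components = [{F}, {D, E}].

Find clopen sets (U ∈ τ with X ∖ U ∈ τ):
  U = ∅, X ∖ U = {D, E, F} — both open, so U is clopen.
  U = {F}, X ∖ U = {D, E} — both open, so U is clopen.
  U = {D, E}, X ∖ U = {F} — both open, so U is clopen.
  U = {D, E, F}, X ∖ U = ∅ — both open, so U is clopen.
Nontrivial clopen(s) exist: e.g. {F}. So (X, τ) is disconnected.
Compute connected components by grouping points that agree on all clopens:
  component: {F}
  component: {D, E}


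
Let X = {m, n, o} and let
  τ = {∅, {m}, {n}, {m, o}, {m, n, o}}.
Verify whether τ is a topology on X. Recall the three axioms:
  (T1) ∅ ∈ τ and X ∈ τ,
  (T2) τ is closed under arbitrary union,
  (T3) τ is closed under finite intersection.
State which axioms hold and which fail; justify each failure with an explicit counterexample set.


τ is NOT a topology on X.

Axiom (T1): ∅ ∈ τ? Yes; X ∈ τ? Yes.
Axiom (T2/T3): check pairwise unions and intersections of members of τ.
Counterexample for (T2): {m} ∪ {n} = {m, n} ∉ τ. Therefore τ is NOT a topology.


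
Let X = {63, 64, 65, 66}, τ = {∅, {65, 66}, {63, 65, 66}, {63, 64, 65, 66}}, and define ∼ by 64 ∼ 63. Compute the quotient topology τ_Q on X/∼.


X/∼ = {[63=64], [65], [66]}; |τ_Q| = 3.

Equivalence classes: [63=64], [65], [66].
Quotient map π: X → X/∼ sends 63 ↦ [63=64], 64 ↦ [63=64], 65 ↦ [65], 66 ↦ [66].
For each subset V ⊆ X/∼, compute π^{-1}(V) ⊆ X and check whether π^{-1}(V) ∈ τ. V is open in τ_Q iff π^{-1}(V) ∈ τ.
  V = {}: π^{-1}(V) = ∅ ∈ τ ✓.
  V = {[63=64]}: π^{-1}(V) = {63, 64} ∉ τ ✗.
  V = {[65]}: π^{-1}(V) = {65} ∉ τ ✗.
  V = {[63=64], [65]}: π^{-1}(V) = {63, 64, 65} ∉ τ ✗.
  V = {[66]}: π^{-1}(V) = {66} ∉ τ ✗.
  V = {[63=64], [66]}: π^{-1}(V) = {63, 64, 66} ∉ τ ✗.
  V = {[65], [66]}: π^{-1}(V) = {65, 66} ∈ τ ✓.
  V = {[63=64], [65], [66]}: π^{-1}(V) = {63, 64, 65, 66} ∈ τ ✓.
Open sets in the quotient: τ_Q = {{}, {[65], [66]}, {[63=64], [65], [66]}} (3 elements).


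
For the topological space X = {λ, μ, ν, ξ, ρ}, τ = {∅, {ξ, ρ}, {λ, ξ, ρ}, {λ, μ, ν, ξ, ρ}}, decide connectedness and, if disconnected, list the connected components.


(X, τ) is connected.

Find clopen sets (U ∈ τ with X ∖ U ∈ τ):
  U = ∅, X ∖ U = {λ, μ, ν, ξ, ρ} — both open, so U is clopen.
  U = {λ, μ, ν, ξ, ρ}, X ∖ U = ∅ — both open, so U is clopen.
Only trivial clopens (∅ and X) exist, so (X, τ) is connected.
Compute connected components by grouping points that agree on all clopens:
  component: {λ, μ, ν, ξ, ρ}


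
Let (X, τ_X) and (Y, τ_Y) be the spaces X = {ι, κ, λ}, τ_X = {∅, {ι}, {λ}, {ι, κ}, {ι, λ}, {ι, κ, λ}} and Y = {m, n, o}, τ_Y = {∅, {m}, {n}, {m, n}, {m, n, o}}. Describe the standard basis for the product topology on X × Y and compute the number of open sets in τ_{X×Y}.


Basis B = {∅ × ∅, {ι} × {m}, {ι} × {n}, {λ} × {m}, {λ} × {n}, {ι} × {m, n}, {ι, κ} × {m}, {ι, λ} × {m}, {ι, κ} × {n}, {ι, λ} × {n}, {λ} × {m, n}, {ι} × {m, n, o}, {ι, κ, λ} × {m}, {ι, κ, λ} × {n}, {λ} × {m, n, o}, {ι, κ} × {m, n}, {ι, λ} × {m, n}, {ι, κ} × {m, n, o}, {ι, λ} × {m, n, o}, {ι, κ, λ} × {m, n}, {ι, κ, λ} × {m, n, o}}; |τ_{X×Y}| = 70.

Enumerate products U × V with U ∈ τ_X, V ∈ τ_Y (deduplicated):
  ∅ × ∅ = {} (∅)
  {ι} × {m} = {(ι,m)}
  {ι} × {n} = {(ι,n)}
  {λ} × {m} = {(λ,m)}
  {λ} × {n} = {(λ,n)}
  {ι} × {m, n} = {(ι,m), (ι,n)}
  {ι, κ} × {m} = {(ι,m), (κ,m)}
  {ι, λ} × {m} = {(ι,m), (λ,m)}
  {ι, κ} × {n} = {(ι,n), (κ,n)}
  {ι, λ} × {n} = {(ι,n), (λ,n)}
  {λ} × {m, n} = {(λ,m), (λ,n)}
  {ι} × {m, n, o} = {(ι,m), (ι,n), (ι,o)}
  {ι, κ, λ} × {m} = {(ι,m), (κ,m), (λ,m)}
  {ι, κ, λ} × {n} = {(ι,n), (κ,n), (λ,n)}
  {λ} × {m, n, o} = {(λ,m), (λ,n), (λ,o)}
  {ι, κ} × {m, n} = {(ι,m), (ι,n), (κ,m), (κ,n)}
  {ι, λ} × {m, n} = {(ι,m), (ι,n), (λ,m), (λ,n)}
  {ι, κ} × {m, n, o} = {(ι,m), (ι,n), (ι,o), (κ,m), (κ,n), (κ,o)}
  {ι, λ} × {m, n, o} = {(ι,m), (ι,n), (ι,o), (λ,m), (λ,n), (λ,o)}
  {ι, κ, λ} × {m, n} = {(ι,m), (ι,n), (κ,m), (κ,n), (λ,m), (λ,n)}
  {ι, κ, λ} × {m, n, o} = {(ι,m), (ι,n), (ι,o), (κ,m), (κ,n), (κ,o), (λ,m), (λ,n), (λ,o)}
These 21 distinct sets form the basis B.
Close under arbitrary unions to get τ_{X×Y}; counting gives |τ_{X×Y}| = 70.


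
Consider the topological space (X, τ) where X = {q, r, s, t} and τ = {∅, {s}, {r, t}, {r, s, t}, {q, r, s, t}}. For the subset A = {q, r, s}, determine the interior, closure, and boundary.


int(A) = {s}, cl(A) = {q, r, s, t}, ∂A = {q, r, t}.

Closed sets in (X, τ) are complements of opens:
  closed(X, τ) = {∅, {q}, {q, s}, {q, r, t}, {q, r, s, t}}.
int(A) = ⋃ {U ∈ τ : U ⊆ A}. Opens contained in A: ∅, {s}.
Taking the union of these: int(A) = {s}.
cl(A) = ⋂ {C closed : A ⊆ C}. Closed sets containing A: {q, r, s, t}.
Intersecting these: cl(A) = {q, r, s, t}.
∂A = cl(A) ∖ int(A) = {q, r, s, t} ∖ {s} = {q, r, t}.


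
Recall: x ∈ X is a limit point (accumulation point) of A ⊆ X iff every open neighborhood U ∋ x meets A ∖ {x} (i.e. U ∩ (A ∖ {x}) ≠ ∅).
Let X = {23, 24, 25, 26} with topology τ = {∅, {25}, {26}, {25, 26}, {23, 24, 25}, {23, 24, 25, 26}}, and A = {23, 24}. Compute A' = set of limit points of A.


A' = {23, 24}

For each x ∈ X, list the open sets U ∈ τ with x ∈ U, then check whether U ∩ (A ∖ {x}) ≠ ∅ for every such U.
  x = 23: opens ∋ x are {23, 24, 25}, {23, 24, 25, 26}; each meets A ∖ {23}, so x IS a limit point.
  x = 24: opens ∋ x are {23, 24, 25}, {23, 24, 25, 26}; each meets A ∖ {24}, so x IS a limit point.
  x = 25: open {25} ∋ x has {25} ∩ (A ∖ {25}) = ∅, so x is NOT a limit point.
  x = 26: open {26} ∋ x has {26} ∩ (A ∖ {26}) = ∅, so x is NOT a limit point.
Collecting: A' = {23, 24}.


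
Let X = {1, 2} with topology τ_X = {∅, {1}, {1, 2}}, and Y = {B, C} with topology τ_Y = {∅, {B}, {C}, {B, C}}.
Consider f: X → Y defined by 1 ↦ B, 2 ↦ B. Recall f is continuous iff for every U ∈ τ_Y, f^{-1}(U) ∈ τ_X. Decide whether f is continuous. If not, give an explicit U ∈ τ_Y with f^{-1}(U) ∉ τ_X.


f IS continuous.

Compute f^{-1}(U) for each U ∈ τ_Y:
  U = ∅: f^{-1}(U) = ∅ ∈ τ_X ✓.
  U = {B}: f^{-1}(U) = {1, 2} ∈ τ_X ✓.
  U = {C}: f^{-1}(U) = ∅ ∈ τ_X ✓.
  U = {B, C}: f^{-1}(U) = {1, 2} ∈ τ_X ✓.
Every preimage lies in τ_X, so f IS continuous.


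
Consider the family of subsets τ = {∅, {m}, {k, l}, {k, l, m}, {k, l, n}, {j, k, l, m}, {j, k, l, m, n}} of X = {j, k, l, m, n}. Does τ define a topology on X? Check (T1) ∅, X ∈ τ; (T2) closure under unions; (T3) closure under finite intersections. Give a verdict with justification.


τ is NOT a topology on X.

Axiom (T1): ∅ ∈ τ? Yes; X ∈ τ? Yes.
Axiom (T2/T3): check pairwise unions and intersections of members of τ.
Counterexample for (T2): {m} ∪ {k, l, n} = {k, l, m, n} ∉ τ. Therefore τ is NOT a topology.


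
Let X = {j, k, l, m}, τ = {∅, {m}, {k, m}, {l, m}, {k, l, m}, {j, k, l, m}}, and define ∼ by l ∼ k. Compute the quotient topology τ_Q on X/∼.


X/∼ = {[j], [k=l], [m]}; |τ_Q| = 4.

Equivalence classes: [j], [k=l], [m].
Quotient map π: X → X/∼ sends j ↦ [j], k ↦ [k=l], l ↦ [k=l], m ↦ [m].
For each subset V ⊆ X/∼, compute π^{-1}(V) ⊆ X and check whether π^{-1}(V) ∈ τ. V is open in τ_Q iff π^{-1}(V) ∈ τ.
  V = {}: π^{-1}(V) = ∅ ∈ τ ✓.
  V = {[j]}: π^{-1}(V) = {j} ∉ τ ✗.
  V = {[k=l]}: π^{-1}(V) = {k, l} ∉ τ ✗.
  V = {[j], [k=l]}: π^{-1}(V) = {j, k, l} ∉ τ ✗.
  V = {[m]}: π^{-1}(V) = {m} ∈ τ ✓.
  V = {[j], [m]}: π^{-1}(V) = {j, m} ∉ τ ✗.
  V = {[k=l], [m]}: π^{-1}(V) = {k, l, m} ∈ τ ✓.
  V = {[j], [k=l], [m]}: π^{-1}(V) = {j, k, l, m} ∈ τ ✓.
Open sets in the quotient: τ_Q = {{}, {[m]}, {[k=l], [m]}, {[j], [k=l], [m]}} (4 elements).


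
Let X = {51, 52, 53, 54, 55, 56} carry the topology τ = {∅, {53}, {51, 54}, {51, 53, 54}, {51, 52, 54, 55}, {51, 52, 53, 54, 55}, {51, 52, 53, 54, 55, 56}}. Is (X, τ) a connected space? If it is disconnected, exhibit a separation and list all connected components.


(X, τ) is connected.

Find clopen sets (U ∈ τ with X ∖ U ∈ τ):
  U = ∅, X ∖ U = {51, 52, 53, 54, 55, 56} — both open, so U is clopen.
  U = {51, 52, 53, 54, 55, 56}, X ∖ U = ∅ — both open, so U is clopen.
Only trivial clopens (∅ and X) exist, so (X, τ) is connected.
Compute connected components by grouping points that agree on all clopens:
  component: {51, 52, 53, 54, 55, 56}


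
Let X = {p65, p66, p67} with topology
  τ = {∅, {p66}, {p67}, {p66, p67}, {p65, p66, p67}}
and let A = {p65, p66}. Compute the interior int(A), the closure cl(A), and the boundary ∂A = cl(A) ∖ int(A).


int(A) = {p66}, cl(A) = {p65, p66}, ∂A = {p65}.

Closed sets in (X, τ) are complements of opens:
  closed(X, τ) = {∅, {p65}, {p65, p66}, {p65, p67}, {p65, p66, p67}}.
int(A) = ⋃ {U ∈ τ : U ⊆ A}. Opens contained in A: ∅, {p66}.
Taking the union of these: int(A) = {p66}.
cl(A) = ⋂ {C closed : A ⊆ C}. Closed sets containing A: {p65, p66}, {p65, p66, p67}.
Intersecting these: cl(A) = {p65, p66}.
∂A = cl(A) ∖ int(A) = {p65, p66} ∖ {p66} = {p65}.


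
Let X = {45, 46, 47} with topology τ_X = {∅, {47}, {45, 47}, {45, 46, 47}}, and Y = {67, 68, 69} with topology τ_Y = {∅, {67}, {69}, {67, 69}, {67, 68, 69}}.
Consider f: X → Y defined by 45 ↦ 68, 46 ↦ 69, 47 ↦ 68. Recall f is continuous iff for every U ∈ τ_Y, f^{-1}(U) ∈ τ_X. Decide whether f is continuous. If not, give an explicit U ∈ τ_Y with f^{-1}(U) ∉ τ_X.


f is NOT continuous.

Compute f^{-1}(U) for each U ∈ τ_Y:
  U = ∅: f^{-1}(U) = ∅ ∈ τ_X ✓.
  U = {67}: f^{-1}(U) = ∅ ∈ τ_X ✓.
  U = {69}: f^{-1}(U) = {46} ∉ τ_X ✗.
  U = {67, 69}: f^{-1}(U) = {46} ∉ τ_X ✗.
  U = {67, 68, 69}: f^{-1}(U) = {45, 46, 47} ∈ τ_X ✓.
Found U = {69} with f^{-1}(U) = {46} not in τ_X. Therefore f is NOT continuous.


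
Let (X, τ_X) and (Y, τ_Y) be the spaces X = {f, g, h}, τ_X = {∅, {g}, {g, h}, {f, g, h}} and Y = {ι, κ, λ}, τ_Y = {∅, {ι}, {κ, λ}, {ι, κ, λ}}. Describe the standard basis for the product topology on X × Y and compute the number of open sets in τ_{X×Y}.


Basis B = {∅ × ∅, {g} × {ι}, {g, h} × {ι}, {g} × {κ, λ}, {f, g, h} × {ι}, {g} × {ι, κ, λ}, {g, h} × {κ, λ}, {f, g, h} × {κ, λ}, {g, h} × {ι, κ, λ}, {f, g, h} × {ι, κ, λ}}; |τ_{X×Y}| = 16.

Enumerate products U × V with U ∈ τ_X, V ∈ τ_Y (deduplicated):
  ∅ × ∅ = {} (∅)
  {g} × {ι} = {(g,ι)}
  {g, h} × {ι} = {(g,ι), (h,ι)}
  {g} × {κ, λ} = {(g,κ), (g,λ)}
  {f, g, h} × {ι} = {(f,ι), (g,ι), (h,ι)}
  {g} × {ι, κ, λ} = {(g,ι), (g,κ), (g,λ)}
  {g, h} × {κ, λ} = {(g,κ), (g,λ), (h,κ), (h,λ)}
  {f, g, h} × {κ, λ} = {(f,κ), (f,λ), (g,κ), (g,λ), (h,κ), (h,λ)}
  {g, h} × {ι, κ, λ} = {(g,ι), (g,κ), (g,λ), (h,ι), (h,κ), (h,λ)}
  {f, g, h} × {ι, κ, λ} = {(f,ι), (f,κ), (f,λ), (g,ι), (g,κ), (g,λ), (h,ι), (h,κ), (h,λ)}
These 10 distinct sets form the basis B.
Close under arbitrary unions to get τ_{X×Y}; counting gives |τ_{X×Y}| = 16.


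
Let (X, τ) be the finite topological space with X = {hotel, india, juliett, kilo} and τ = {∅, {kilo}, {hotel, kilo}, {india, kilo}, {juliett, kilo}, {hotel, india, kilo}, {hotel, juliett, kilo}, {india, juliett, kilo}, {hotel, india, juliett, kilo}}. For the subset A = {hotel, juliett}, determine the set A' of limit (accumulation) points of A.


A' = ∅

For each x ∈ X, list the open sets U ∈ τ with x ∈ U, then check whether U ∩ (A ∖ {x}) ≠ ∅ for every such U.
  x = hotel: open {hotel, kilo} ∋ x has {hotel, kilo} ∩ (A ∖ {hotel}) = ∅, so x is NOT a limit point.
  x = india: open {india, kilo} ∋ x has {india, kilo} ∩ (A ∖ {india}) = ∅, so x is NOT a limit point.
  x = juliett: open {juliett, kilo} ∋ x has {juliett, kilo} ∩ (A ∖ {juliett}) = ∅, so x is NOT a limit point.
  x = kilo: open {kilo} ∋ x has {kilo} ∩ (A ∖ {kilo}) = ∅, so x is NOT a limit point.
Collecting: A' = ∅.


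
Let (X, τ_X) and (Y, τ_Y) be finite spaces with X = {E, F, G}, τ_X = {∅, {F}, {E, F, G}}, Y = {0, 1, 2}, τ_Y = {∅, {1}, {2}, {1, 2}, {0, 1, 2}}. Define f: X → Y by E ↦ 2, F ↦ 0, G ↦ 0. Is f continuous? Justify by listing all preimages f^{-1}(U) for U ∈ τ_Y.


f is NOT continuous.

Compute f^{-1}(U) for each U ∈ τ_Y:
  U = ∅: f^{-1}(U) = ∅ ∈ τ_X ✓.
  U = {1}: f^{-1}(U) = ∅ ∈ τ_X ✓.
  U = {2}: f^{-1}(U) = {E} ∉ τ_X ✗.
  U = {1, 2}: f^{-1}(U) = {E} ∉ τ_X ✗.
  U = {0, 1, 2}: f^{-1}(U) = {E, F, G} ∈ τ_X ✓.
Found U = {2} with f^{-1}(U) = {E} not in τ_X. Therefore f is NOT continuous.


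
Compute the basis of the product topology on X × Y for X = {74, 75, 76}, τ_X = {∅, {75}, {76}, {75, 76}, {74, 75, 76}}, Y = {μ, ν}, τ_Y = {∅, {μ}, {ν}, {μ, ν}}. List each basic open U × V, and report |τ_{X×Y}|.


Basis B = {∅ × ∅, {75} × {μ}, {75} × {ν}, {76} × {μ}, {76} × {ν}, {75} × {μ, ν}, {75, 76} × {μ}, {75, 76} × {ν}, {76} × {μ, ν}, {74, 75, 76} × {μ}, {74, 75, 76} × {ν}, {75, 76} × {μ, ν}, {74, 75, 76} × {μ, ν}}; |τ_{X×Y}| = 25.

Enumerate products U × V with U ∈ τ_X, V ∈ τ_Y (deduplicated):
  ∅ × ∅ = {} (∅)
  {75} × {μ} = {(75,μ)}
  {75} × {ν} = {(75,ν)}
  {76} × {μ} = {(76,μ)}
  {76} × {ν} = {(76,ν)}
  {75} × {μ, ν} = {(75,μ), (75,ν)}
  {75, 76} × {μ} = {(75,μ), (76,μ)}
  {75, 76} × {ν} = {(75,ν), (76,ν)}
  {76} × {μ, ν} = {(76,μ), (76,ν)}
  {74, 75, 76} × {μ} = {(74,μ), (75,μ), (76,μ)}
  {74, 75, 76} × {ν} = {(74,ν), (75,ν), (76,ν)}
  {75, 76} × {μ, ν} = {(75,μ), (75,ν), (76,μ), (76,ν)}
  {74, 75, 76} × {μ, ν} = {(74,μ), (74,ν), (75,μ), (75,ν), (76,μ), (76,ν)}
These 13 distinct sets form the basis B.
Close under arbitrary unions to get τ_{X×Y}; counting gives |τ_{X×Y}| = 25.


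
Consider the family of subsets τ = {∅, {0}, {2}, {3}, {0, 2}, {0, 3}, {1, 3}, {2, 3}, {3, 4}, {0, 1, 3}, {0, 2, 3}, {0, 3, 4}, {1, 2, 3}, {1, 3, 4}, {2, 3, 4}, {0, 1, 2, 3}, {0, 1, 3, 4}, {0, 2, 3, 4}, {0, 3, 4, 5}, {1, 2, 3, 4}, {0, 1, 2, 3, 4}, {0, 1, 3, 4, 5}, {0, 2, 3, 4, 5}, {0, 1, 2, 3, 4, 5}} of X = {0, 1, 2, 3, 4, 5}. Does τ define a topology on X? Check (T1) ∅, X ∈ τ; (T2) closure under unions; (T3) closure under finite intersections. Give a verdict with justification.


τ IS a topology on X.

Axiom (T1): ∅ ∈ τ? Yes; X ∈ τ? Yes.
Axiom (T2/T3): check pairwise unions and intersections of members of τ.
All pairwise intersections and unions checked — each lies in τ. Therefore τ satisfies (T1), (T2), (T3): it IS a topology on X.


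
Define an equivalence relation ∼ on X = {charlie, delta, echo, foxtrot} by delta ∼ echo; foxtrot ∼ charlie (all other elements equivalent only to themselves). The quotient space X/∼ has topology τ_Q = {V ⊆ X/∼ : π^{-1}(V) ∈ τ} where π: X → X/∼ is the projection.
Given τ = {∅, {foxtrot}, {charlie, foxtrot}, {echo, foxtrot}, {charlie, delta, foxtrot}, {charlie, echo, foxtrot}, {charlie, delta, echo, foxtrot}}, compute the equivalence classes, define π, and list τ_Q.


X/∼ = {[charlie=foxtrot], [delta=echo]}; |τ_Q| = 3.

Equivalence classes: [charlie=foxtrot], [delta=echo].
Quotient map π: X → X/∼ sends charlie ↦ [charlie=foxtrot], delta ↦ [delta=echo], echo ↦ [delta=echo], foxtrot ↦ [charlie=foxtrot].
For each subset V ⊆ X/∼, compute π^{-1}(V) ⊆ X and check whether π^{-1}(V) ∈ τ. V is open in τ_Q iff π^{-1}(V) ∈ τ.
  V = {}: π^{-1}(V) = ∅ ∈ τ ✓.
  V = {[charlie=foxtrot]}: π^{-1}(V) = {charlie, foxtrot} ∈ τ ✓.
  V = {[delta=echo]}: π^{-1}(V) = {delta, echo} ∉ τ ✗.
  V = {[charlie=foxtrot], [delta=echo]}: π^{-1}(V) = {charlie, delta, echo, foxtrot} ∈ τ ✓.
Open sets in the quotient: τ_Q = {{}, {[charlie=foxtrot]}, {[charlie=foxtrot], [delta=echo]}} (3 elements).


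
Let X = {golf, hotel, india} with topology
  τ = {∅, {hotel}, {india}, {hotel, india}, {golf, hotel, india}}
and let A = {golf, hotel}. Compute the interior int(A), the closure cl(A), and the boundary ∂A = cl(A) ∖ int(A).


int(A) = {hotel}, cl(A) = {golf, hotel}, ∂A = {golf}.

Closed sets in (X, τ) are complements of opens:
  closed(X, τ) = {∅, {golf}, {golf, hotel}, {golf, india}, {golf, hotel, india}}.
int(A) = ⋃ {U ∈ τ : U ⊆ A}. Opens contained in A: ∅, {hotel}.
Taking the union of these: int(A) = {hotel}.
cl(A) = ⋂ {C closed : A ⊆ C}. Closed sets containing A: {golf, hotel}, {golf, hotel, india}.
Intersecting these: cl(A) = {golf, hotel}.
∂A = cl(A) ∖ int(A) = {golf, hotel} ∖ {hotel} = {golf}.


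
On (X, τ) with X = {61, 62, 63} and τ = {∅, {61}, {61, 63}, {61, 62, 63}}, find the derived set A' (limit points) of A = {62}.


A' = ∅

For each x ∈ X, list the open sets U ∈ τ with x ∈ U, then check whether U ∩ (A ∖ {x}) ≠ ∅ for every such U.
  x = 61: open {61} ∋ x has {61} ∩ (A ∖ {61}) = ∅, so x is NOT a limit point.
  x = 62: open {61, 62, 63} ∋ x has {61, 62, 63} ∩ (A ∖ {62}) = ∅, so x is NOT a limit point.
  x = 63: open {61, 63} ∋ x has {61, 63} ∩ (A ∖ {63}) = ∅, so x is NOT a limit point.
Collecting: A' = ∅.


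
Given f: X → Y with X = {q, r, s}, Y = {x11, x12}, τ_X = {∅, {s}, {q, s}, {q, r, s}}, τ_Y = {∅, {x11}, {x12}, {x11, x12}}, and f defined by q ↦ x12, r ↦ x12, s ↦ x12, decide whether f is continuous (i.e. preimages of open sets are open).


f IS continuous.

Compute f^{-1}(U) for each U ∈ τ_Y:
  U = ∅: f^{-1}(U) = ∅ ∈ τ_X ✓.
  U = {x11}: f^{-1}(U) = ∅ ∈ τ_X ✓.
  U = {x12}: f^{-1}(U) = {q, r, s} ∈ τ_X ✓.
  U = {x11, x12}: f^{-1}(U) = {q, r, s} ∈ τ_X ✓.
Every preimage lies in τ_X, so f IS continuous.


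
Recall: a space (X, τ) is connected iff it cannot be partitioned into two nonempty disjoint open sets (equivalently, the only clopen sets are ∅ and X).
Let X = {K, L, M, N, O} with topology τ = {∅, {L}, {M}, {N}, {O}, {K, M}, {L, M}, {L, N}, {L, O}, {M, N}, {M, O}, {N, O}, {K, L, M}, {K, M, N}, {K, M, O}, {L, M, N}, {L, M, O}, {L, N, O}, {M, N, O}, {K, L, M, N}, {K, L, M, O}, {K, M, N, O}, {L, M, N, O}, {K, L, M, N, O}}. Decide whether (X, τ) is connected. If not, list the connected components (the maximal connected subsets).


(X, τ) is disconnected; components = [{L}, {N}, {O}, {K, M}].

Find clopen sets (U ∈ τ with X ∖ U ∈ τ):
  U = ∅, X ∖ U = {K, L, M, N, O} — both open, so U is clopen.
  U = {L}, X ∖ U = {K, M, N, O} — both open, so U is clopen.
  U = {N}, X ∖ U = {K, L, M, O} — both open, so U is clopen.
  U = {O}, X ∖ U = {K, L, M, N} — both open, so U is clopen.
  U = {K, M}, X ∖ U = {L, N, O} — both open, so U is clopen.
  U = {L, N}, X ∖ U = {K, M, O} — both open, so U is clopen.
  U = {L, O}, X ∖ U = {K, M, N} — both open, so U is clopen.
  U = {N, O}, X ∖ U = {K, L, M} — both open, so U is clopen.
  U = {K, L, M}, X ∖ U = {N, O} — both open, so U is clopen.
  U = {K, M, N}, X ∖ U = {L, O} — both open, so U is clopen.
  U = {K, M, O}, X ∖ U = {L, N} — both open, so U is clopen.
  U = {L, N, O}, X ∖ U = {K, M} — both open, so U is clopen.
  U = {K, L, M, N}, X ∖ U = {O} — both open, so U is clopen.
  U = {K, L, M, O}, X ∖ U = {N} — both open, so U is clopen.
  U = {K, M, N, O}, X ∖ U = {L} — both open, so U is clopen.
  U = {K, L, M, N, O}, X ∖ U = ∅ — both open, so U is clopen.
Nontrivial clopen(s) exist: e.g. {K, M, O}. So (X, τ) is disconnected.
Compute connected components by grouping points that agree on all clopens:
  component: {L}
  component: {N}
  component: {O}
  component: {K, M}


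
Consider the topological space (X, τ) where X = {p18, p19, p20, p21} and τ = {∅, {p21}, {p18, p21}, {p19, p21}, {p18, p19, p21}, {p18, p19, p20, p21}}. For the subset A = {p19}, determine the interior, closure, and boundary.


int(A) = ∅, cl(A) = {p19, p20}, ∂A = {p19, p20}.

Closed sets in (X, τ) are complements of opens:
  closed(X, τ) = {∅, {p20}, {p18, p20}, {p19, p20}, {p18, p19, p20}, {p18, p19, p20, p21}}.
int(A) = ⋃ {U ∈ τ : U ⊆ A}. Opens contained in A: ∅.
Taking the union of these: int(A) = ∅.
cl(A) = ⋂ {C closed : A ⊆ C}. Closed sets containing A: {p19, p20}, {p18, p19, p20}, {p18, p19, p20, p21}.
Intersecting these: cl(A) = {p19, p20}.
∂A = cl(A) ∖ int(A) = {p19, p20} ∖ ∅ = {p19, p20}.
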